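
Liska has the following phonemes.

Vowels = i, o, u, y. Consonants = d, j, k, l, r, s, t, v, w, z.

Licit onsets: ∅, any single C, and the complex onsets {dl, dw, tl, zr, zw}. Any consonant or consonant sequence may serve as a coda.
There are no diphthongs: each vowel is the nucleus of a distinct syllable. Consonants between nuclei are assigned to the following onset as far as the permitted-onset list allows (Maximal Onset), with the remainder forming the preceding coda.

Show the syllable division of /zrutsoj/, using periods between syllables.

zrut.soj

Nuclei (vowels): u, o → 2 syllables.
/u…o/ gap (V1→V2): /ts/; trying suffixes from longest down, /s/ is the first permitted one, so coda /t/ | onset /s/.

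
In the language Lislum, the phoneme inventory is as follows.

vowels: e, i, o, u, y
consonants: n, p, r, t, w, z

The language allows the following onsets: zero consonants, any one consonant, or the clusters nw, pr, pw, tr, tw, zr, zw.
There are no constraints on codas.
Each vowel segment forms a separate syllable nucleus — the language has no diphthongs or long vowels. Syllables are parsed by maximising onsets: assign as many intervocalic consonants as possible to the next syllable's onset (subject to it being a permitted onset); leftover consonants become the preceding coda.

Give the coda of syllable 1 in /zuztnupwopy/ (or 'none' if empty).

zt

Vowels present: u, u, o, y; each is a nucleus, giving 4 syllables.
/u…u/ gap (V1→V2): /ztn/ splits as /zt/ + /n/ (/n/ is the longest suffix that is a licit onset).
/u…o/ gap (V2→V3): cluster /pw/ — /pw/ is itself a permitted onset, so the whole cluster goes right; preceding coda = ∅.
/o…y/ gap (V3→V4): /p/ is a single consonant, so it becomes the next onset.
So the parse is zuzt.nu.pwo.py.
Syllable 1 is /zuzt/: onset /z/, nucleus /u/, coda /zt/.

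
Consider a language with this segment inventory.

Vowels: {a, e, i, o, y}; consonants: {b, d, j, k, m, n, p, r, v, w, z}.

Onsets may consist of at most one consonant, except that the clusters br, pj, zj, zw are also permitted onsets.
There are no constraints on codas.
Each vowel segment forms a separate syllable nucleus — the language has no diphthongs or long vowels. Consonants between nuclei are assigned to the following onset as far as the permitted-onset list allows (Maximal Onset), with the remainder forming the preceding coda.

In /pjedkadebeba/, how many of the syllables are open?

4

The vowels are e, a, e, e, a — 5 nuclei, so 5 syllables.
Between /e/ (V1) and /a/ (V2): /dk/ splits as /d/ + /k/ (/k/ is the longest suffix that is a licit onset).
Between /a/ (V2) and /e/ (V3): /d/ is a single consonant, so it becomes the next onset.
Between /e/ (V3) and /e/ (V4): /b/ → onset of the next syllable (single consonants are always licit onsets).
Between /e/ (V4) and /a/ (V5): /b/ → onset of the next syllable (single consonants are always licit onsets).
Putting it together: pjed.ka.de.be.ba.
Classifying each syllable: /pjed/ (closed), /ka/ (open), /de/ (open), /be/ (open), /ba/ (open).
Open syllables: 4.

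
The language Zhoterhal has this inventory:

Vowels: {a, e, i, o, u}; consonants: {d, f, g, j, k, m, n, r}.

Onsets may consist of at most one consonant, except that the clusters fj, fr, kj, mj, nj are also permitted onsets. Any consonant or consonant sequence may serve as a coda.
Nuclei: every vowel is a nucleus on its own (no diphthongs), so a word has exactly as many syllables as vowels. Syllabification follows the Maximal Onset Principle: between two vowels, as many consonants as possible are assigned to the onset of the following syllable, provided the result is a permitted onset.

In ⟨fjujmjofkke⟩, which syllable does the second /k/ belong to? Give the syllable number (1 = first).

The vowels are u, o, e — 3 nuclei, so 3 syllables.
σ1/σ2 boundary: cluster /jmj/ — the longest permitted-onset suffix is /mj/; onset = /mj/, preceding coda = /j/.
σ2/σ3 boundary: /fkk/ — longest licit onset from the right is /k/, leaving /fk/ as coda.
Putting it together: fjuj.mjofk.ke.
The second /k/ is in the onset of syllable 3 (/ke/).

3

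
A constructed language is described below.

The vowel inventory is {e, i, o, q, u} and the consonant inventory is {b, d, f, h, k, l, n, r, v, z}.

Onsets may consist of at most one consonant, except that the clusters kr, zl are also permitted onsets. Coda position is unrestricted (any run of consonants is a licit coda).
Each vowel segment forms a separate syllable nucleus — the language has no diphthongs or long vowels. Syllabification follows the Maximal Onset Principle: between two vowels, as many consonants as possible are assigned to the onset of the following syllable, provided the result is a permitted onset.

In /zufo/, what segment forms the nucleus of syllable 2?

The vowels are u, o — 2 nuclei, so 2 syllables.
The second nucleus (vowel 2 from the left) is /o/.

o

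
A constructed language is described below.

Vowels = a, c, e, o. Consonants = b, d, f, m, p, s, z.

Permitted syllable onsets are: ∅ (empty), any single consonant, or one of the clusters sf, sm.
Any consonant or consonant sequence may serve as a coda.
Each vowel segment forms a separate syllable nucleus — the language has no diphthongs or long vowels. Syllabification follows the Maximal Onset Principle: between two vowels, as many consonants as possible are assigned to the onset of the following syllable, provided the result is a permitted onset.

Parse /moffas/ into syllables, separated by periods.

The vowels are o, a — 2 nuclei, so 2 syllables.
Between /o/ (V1) and /a/ (V2): cluster /ff/ — the longest permitted-onset suffix is /f/; onset = /f/, preceding coda = /f/.

mof.fas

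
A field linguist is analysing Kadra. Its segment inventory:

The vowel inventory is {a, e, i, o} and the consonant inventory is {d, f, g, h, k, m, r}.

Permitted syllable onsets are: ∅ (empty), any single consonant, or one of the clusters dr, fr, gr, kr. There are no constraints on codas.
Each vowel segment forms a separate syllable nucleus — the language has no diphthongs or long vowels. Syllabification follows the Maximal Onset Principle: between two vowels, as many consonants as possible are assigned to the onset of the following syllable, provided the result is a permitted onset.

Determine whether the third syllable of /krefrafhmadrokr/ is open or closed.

open

Nuclei (vowels): e, a, a, o → 4 syllables.
V1 /e/ – V2 /a/: /fr/ is a licit onset in full, so it all attaches to the next syllable.
V2 /a/ – V3 /a/: /fhm/ splits as /fh/ + /m/ (/m/ is the longest suffix that is a licit onset).
V3 /a/ – V4 /o/: /dr/ — entire cluster is a permitted onset → onset /dr/, coda ∅.
So the parse is kre.frafh.ma.drokr.
Syllable 3 is /ma/; it ends in its nucleus with no coda, so it is open.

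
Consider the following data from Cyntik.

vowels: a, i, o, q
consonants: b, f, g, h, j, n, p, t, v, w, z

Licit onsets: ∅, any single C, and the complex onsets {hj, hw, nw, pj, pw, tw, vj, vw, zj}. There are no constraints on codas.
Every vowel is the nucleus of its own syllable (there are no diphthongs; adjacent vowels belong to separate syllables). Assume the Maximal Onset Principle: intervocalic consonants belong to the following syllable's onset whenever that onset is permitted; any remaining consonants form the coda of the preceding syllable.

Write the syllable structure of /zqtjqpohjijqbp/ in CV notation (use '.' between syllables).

CVC.CV.CV.CCV.CVCC

The vowels are q, q, o, i, q — 5 nuclei, so 5 syllables.
V1 /q/ – V2 /q/: /tj/ splits as /t/ + /j/ (/j/ is the longest suffix that is a licit onset).
V2 /q/ – V3 /o/: /p/ → onset of the next syllable (single consonants are always licit onsets).
V3 /o/ – V4 /i/: cluster /hj/ — /hj/ is itself a permitted onset, so the whole cluster goes right; preceding coda = ∅.
V4 /i/ – V5 /q/: /j/ is a single consonant, so it becomes the next onset.
Syllabification: zqt.jq.po.hji.jqbp.
Mapping each syllable to C/V: /zqt/ → CVC, /jq/ → CV, /po/ → CV, /hji/ → CCV, /jqbp/ → CVCC.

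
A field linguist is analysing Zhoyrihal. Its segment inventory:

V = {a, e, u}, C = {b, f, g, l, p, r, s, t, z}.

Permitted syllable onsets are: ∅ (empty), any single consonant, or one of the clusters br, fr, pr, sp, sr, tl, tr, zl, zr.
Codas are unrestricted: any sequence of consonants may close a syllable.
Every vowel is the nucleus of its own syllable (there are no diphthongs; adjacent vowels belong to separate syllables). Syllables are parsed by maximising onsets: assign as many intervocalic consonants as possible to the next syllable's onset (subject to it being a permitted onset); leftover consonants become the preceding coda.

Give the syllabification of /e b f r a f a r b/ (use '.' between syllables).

Nuclei (vowels): e, a, a → 3 syllables.
V1 /e/ – V2 /a/: /bfr/; trying suffixes from longest down, /fr/ is the first permitted one, so coda /b/ | onset /fr/.
V2 /a/ – V3 /a/: just /f/ — single C goes to the following onset.

eb.fra.farb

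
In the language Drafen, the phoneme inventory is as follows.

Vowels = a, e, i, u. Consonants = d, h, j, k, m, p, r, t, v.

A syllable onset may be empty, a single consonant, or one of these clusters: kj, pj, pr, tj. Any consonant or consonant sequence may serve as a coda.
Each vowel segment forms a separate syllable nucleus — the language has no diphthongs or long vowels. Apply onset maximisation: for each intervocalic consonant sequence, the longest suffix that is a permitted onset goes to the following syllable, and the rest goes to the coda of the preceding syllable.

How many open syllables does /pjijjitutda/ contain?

The vowels are i, i, u, a — 4 nuclei, so 4 syllables.
V1 /i/ – V2 /i/: /jj/ splits as /j/ + /j/ (/j/ is the longest suffix that is a licit onset).
V2 /i/ – V3 /u/: /t/ → onset of the next syllable (single consonants are always licit onsets).
V3 /u/ – V4 /a/: /td/; trying suffixes from longest down, /d/ is the first permitted one, so coda /t/ | onset /d/.
Putting it together: pjij.ji.tut.da.
Classifying each syllable: /pjij/ (closed), /ji/ (open), /tut/ (closed), /da/ (open).
Open syllables: 2.

2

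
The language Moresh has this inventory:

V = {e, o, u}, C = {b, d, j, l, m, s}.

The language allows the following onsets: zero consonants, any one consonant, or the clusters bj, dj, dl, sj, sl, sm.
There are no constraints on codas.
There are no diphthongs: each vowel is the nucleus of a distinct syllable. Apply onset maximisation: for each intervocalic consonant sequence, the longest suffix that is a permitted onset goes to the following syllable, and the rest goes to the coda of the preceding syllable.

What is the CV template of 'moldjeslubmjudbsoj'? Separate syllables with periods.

Vowels present: o, e, u, u, o; each is a nucleus, giving 5 syllables.
Between /o/ (V1) and /e/ (V2): /ldj/ — longest licit onset from the right is /dj/, leaving /l/ as coda.
Between /e/ (V2) and /u/ (V3): cluster /sl/ — /sl/ is itself a permitted onset, so the whole cluster goes right; preceding coda = ∅.
Between /u/ (V3) and /u/ (V4): /bmj/ splits as /bm/ + /j/ (/j/ is the longest suffix that is a licit onset).
Between /u/ (V4) and /o/ (V5): cluster /dbs/ — the longest permitted-onset suffix is /s/; onset = /s/, preceding coda = /db/.
So the parse is mol.dje.slubm.judb.soj.
Mapping each syllable to C/V: /mol/ → CVC, /dje/ → CCV, /slubm/ → CCVCC, /judb/ → CVCC, /soj/ → CVC.

CVC.CCV.CCVCC.CVCC.CVC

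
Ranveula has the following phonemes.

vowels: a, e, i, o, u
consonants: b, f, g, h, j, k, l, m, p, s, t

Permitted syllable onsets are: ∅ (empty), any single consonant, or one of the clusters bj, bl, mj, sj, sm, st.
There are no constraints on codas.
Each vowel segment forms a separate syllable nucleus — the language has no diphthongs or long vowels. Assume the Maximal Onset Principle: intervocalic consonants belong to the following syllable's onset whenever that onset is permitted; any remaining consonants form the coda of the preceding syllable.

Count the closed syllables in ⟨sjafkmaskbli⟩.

2

Vowels present: a, a, i; each is a nucleus, giving 3 syllables.
Between /a/ (V1) and /a/ (V2): /fkm/ splits as /fk/ + /m/ (/m/ is the longest suffix that is a licit onset).
Between /a/ (V2) and /i/ (V3): /skbl/ — longest licit onset from the right is /bl/, leaving /sk/ as coda.
Result: sjafk.mask.bli.
Classifying each syllable: /sjafk/ (closed), /mask/ (closed), /bli/ (open).
Closed syllables: 2.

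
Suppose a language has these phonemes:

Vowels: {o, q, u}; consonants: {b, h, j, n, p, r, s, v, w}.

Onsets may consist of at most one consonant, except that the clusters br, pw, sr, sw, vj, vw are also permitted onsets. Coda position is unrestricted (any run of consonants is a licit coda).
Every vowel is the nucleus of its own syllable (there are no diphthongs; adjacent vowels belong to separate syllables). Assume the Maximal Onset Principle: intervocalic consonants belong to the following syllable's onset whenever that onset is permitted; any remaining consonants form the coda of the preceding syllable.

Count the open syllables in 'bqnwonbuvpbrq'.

Nuclei (vowels): q, o, u, q → 4 syllables.
σ1/σ2 boundary: /nw/; trying suffixes from longest down, /w/ is the first permitted one, so coda /n/ | onset /w/.
σ2/σ3 boundary: cluster /nb/ — the longest permitted-onset suffix is /b/; onset = /b/, preceding coda = /n/.
σ3/σ4 boundary: /vpbr/ splits as /vp/ + /br/ (/br/ is the longest suffix that is a licit onset).
Result: bqn.won.buvp.brq.
Classifying each syllable: /bqn/ (closed), /won/ (closed), /buvp/ (closed), /brq/ (open).
Open syllables: 1.

1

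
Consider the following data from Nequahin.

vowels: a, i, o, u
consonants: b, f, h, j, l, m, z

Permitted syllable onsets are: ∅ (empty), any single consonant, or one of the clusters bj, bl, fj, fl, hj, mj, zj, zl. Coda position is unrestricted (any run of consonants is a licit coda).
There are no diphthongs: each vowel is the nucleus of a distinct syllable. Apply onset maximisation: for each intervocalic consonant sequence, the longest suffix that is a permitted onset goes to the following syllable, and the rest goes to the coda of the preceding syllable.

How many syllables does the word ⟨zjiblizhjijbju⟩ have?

Nuclei (vowels): i, i, i, u → 4 syllables.

4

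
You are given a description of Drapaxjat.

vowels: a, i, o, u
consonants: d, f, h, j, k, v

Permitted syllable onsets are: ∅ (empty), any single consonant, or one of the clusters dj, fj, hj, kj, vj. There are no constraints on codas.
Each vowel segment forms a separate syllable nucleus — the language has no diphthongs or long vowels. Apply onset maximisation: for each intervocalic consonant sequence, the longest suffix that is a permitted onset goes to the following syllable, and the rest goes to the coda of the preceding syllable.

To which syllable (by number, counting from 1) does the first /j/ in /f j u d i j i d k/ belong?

1

Vowels present: u, i, i; each is a nucleus, giving 3 syllables.
σ1/σ2 boundary: /d/ → onset of the next syllable (single consonants are always licit onsets).
σ2/σ3 boundary: /j/ → onset of the next syllable (single consonants are always licit onsets).
Syllabification: fju.di.jidk.
The first /j/ is in the onset of syllable 1 (/fju/).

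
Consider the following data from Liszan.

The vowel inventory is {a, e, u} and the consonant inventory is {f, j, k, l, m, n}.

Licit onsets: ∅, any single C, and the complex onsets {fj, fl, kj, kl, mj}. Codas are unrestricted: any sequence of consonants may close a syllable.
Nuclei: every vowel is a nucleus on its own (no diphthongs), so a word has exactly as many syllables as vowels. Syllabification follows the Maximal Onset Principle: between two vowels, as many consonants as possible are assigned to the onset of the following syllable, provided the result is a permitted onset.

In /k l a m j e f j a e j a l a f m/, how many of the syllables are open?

5

The vowels are a, e, a, e, a, a — 6 nuclei, so 6 syllables.
/a…e/ gap (V1→V2): cluster /mj/ — /mj/ is itself a permitted onset, so the whole cluster goes right; preceding coda = ∅.
/e…a/ gap (V2→V3): /fj/ — entire cluster is a permitted onset → onset /fj/, coda ∅.
/a…e/ gap (V3→V4): hiatus — the boundary sits between the two vowels.
/e…a/ gap (V4→V5): just /j/ — single C goes to the following onset.
/a…a/ gap (V5→V6): just /l/ — single C goes to the following onset.
Result: kla.mje.fja.e.ja.lafm.
Classifying each syllable: /kla/ (open), /mje/ (open), /fja/ (open), /e/ (open), /ja/ (open), /lafm/ (closed).
Open syllables: 5.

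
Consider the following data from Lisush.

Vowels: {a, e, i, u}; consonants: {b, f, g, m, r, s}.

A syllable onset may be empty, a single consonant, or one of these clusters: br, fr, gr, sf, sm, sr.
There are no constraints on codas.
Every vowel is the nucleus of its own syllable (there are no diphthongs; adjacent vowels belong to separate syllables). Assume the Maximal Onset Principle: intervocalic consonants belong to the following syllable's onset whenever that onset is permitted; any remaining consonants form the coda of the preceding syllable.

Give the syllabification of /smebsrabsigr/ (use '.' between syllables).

smeb.srab.sigr

Vowels present: e, a, i; each is a nucleus, giving 3 syllables.
σ1/σ2 boundary: /bsr/ — longest licit onset from the right is /sr/, leaving /b/ as coda.
σ2/σ3 boundary: /bs/; trying suffixes from longest down, /s/ is the first permitted one, so coda /b/ | onset /s/.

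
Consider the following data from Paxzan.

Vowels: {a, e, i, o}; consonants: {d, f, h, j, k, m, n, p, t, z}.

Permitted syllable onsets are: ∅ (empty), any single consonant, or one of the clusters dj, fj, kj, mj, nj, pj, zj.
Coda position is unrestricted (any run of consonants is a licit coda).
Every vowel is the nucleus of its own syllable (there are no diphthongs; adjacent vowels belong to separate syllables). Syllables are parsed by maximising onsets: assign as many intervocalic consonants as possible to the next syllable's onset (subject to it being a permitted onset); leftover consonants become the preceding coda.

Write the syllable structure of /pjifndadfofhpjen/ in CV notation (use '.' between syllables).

Vowels present: i, a, o, e; each is a nucleus, giving 4 syllables.
Between /i/ (V1) and /a/ (V2): /fnd/; trying suffixes from longest down, /d/ is the first permitted one, so coda /fn/ | onset /d/.
Between /a/ (V2) and /o/ (V3): /df/; trying suffixes from longest down, /f/ is the first permitted one, so coda /d/ | onset /f/.
Between /o/ (V3) and /e/ (V4): /fhpj/; trying suffixes from longest down, /pj/ is the first permitted one, so coda /fh/ | onset /pj/.
Putting it together: pjifn.dad.fofh.pjen.
Mapping each syllable to C/V: /pjifn/ → CCVCC, /dad/ → CVC, /fofh/ → CVCC, /pjen/ → CCVC.

CCVCC.CVC.CVCC.CCVC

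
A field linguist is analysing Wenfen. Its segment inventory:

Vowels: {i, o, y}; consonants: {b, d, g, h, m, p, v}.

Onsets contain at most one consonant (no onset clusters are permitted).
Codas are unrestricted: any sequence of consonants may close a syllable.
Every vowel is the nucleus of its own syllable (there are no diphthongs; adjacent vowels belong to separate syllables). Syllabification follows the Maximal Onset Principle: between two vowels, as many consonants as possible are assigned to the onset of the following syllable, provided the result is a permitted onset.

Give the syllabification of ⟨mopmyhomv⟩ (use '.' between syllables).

Nuclei (vowels): o, y, o → 3 syllables.
/o…y/ gap (V1→V2): cluster /pm/ — the longest permitted-onset suffix is /m/; onset = /m/, preceding coda = /p/.
/y…o/ gap (V2→V3): just /h/ — single C goes to the following onset.

mop.my.homv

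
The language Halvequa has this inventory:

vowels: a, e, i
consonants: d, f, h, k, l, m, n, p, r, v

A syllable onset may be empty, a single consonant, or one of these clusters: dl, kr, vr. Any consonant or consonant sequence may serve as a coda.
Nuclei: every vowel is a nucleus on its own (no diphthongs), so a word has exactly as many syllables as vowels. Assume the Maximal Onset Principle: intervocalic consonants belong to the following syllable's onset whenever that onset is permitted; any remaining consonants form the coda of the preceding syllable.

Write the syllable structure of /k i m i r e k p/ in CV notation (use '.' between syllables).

Vowels present: i, i, e; each is a nucleus, giving 3 syllables.
σ1/σ2 boundary: just /m/ — single C goes to the following onset.
σ2/σ3 boundary: just /r/ — single C goes to the following onset.
Putting it together: ki.mi.rekp.
Mapping each syllable to C/V: /ki/ → CV, /mi/ → CV, /rekp/ → CVCC.

CV.CV.CVCC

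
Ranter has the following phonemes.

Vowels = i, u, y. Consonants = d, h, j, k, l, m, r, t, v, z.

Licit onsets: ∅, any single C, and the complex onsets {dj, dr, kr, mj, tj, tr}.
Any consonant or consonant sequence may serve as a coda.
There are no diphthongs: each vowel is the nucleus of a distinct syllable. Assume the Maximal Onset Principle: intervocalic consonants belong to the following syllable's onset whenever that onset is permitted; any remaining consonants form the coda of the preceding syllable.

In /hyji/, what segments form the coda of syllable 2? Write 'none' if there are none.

Vowels present: y, i; each is a nucleus, giving 2 syllables.
/y…i/ gap (V1→V2): just /j/ — single C goes to the following onset.
Syllabification: hy.ji.
Syllable 2 is /ji/: onset /j/, nucleus /i/, coda ∅.

none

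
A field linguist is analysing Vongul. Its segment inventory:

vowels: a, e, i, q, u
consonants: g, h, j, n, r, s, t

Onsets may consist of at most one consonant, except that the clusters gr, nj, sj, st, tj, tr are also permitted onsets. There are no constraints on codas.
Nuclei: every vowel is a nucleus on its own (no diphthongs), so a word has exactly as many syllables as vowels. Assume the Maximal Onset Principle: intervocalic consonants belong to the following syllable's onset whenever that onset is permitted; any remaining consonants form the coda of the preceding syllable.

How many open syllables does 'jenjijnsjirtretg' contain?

Nuclei (vowels): e, i, i, e → 4 syllables.
V1 /e/ – V2 /i/: /nj/ is a licit onset in full, so it all attaches to the next syllable.
V2 /i/ – V3 /i/: /jnsj/; trying suffixes from longest down, /sj/ is the first permitted one, so coda /jn/ | onset /sj/.
V3 /i/ – V4 /e/: /rtr/ splits as /r/ + /tr/ (/tr/ is the longest suffix that is a licit onset).
Syllabification: je.njijn.sjir.tretg.
Classifying each syllable: /je/ (open), /njijn/ (closed), /sjir/ (closed), /tretg/ (closed).
Open syllables: 1.

1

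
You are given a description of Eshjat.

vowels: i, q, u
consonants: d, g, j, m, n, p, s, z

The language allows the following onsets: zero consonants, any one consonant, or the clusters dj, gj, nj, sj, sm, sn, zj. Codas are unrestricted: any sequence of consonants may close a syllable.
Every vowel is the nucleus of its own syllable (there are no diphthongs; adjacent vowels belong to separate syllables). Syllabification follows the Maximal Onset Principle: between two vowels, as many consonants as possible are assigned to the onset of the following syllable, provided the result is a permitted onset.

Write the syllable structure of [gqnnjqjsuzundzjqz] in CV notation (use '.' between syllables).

CVC.CCVC.CV.CVCC.CCVC

Vowels present: q, q, u, u, q; each is a nucleus, giving 5 syllables.
V1 /q/ – V2 /q/: /nnj/; trying suffixes from longest down, /nj/ is the first permitted one, so coda /n/ | onset /nj/.
V2 /q/ – V3 /u/: /js/ — longest licit onset from the right is /s/, leaving /j/ as coda.
V3 /u/ – V4 /u/: /z/ → onset of the next syllable (single consonants are always licit onsets).
V4 /u/ – V5 /q/: /ndzj/ splits as /nd/ + /zj/ (/zj/ is the longest suffix that is a licit onset).
Result: gqn.njqj.su.zund.zjqz.
Mapping each syllable to C/V: /gqn/ → CVC, /njqj/ → CCVC, /su/ → CV, /zund/ → CVCC, /zjqz/ → CCVC.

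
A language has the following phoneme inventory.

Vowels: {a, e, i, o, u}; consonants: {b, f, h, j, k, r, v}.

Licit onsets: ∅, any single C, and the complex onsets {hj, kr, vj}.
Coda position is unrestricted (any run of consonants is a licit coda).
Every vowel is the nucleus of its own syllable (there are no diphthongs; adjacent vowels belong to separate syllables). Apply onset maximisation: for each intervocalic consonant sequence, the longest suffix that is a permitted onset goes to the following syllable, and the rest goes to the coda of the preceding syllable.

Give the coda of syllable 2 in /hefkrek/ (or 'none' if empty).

Nuclei (vowels): e, e → 2 syllables.
V1 /e/ – V2 /e/: /fkr/ — longest licit onset from the right is /kr/, leaving /f/ as coda.
Syllabification: hef.krek.
Syllable 2 is /krek/: onset /kr/, nucleus /e/, coda /k/.

k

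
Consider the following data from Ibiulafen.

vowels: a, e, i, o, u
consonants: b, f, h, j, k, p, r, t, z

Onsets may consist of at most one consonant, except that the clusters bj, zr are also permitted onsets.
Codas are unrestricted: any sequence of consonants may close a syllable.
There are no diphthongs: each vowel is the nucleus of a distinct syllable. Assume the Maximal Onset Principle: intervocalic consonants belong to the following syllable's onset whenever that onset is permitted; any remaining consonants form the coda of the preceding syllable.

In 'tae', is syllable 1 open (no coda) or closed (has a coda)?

Nuclei (vowels): a, e → 2 syllables.
/a…e/ gap (V1→V2): no consonants, so the boundary falls immediately after /a/.
Result: ta.e.
Syllable 1 is /ta/; it ends in its nucleus with no coda, so it is open.

open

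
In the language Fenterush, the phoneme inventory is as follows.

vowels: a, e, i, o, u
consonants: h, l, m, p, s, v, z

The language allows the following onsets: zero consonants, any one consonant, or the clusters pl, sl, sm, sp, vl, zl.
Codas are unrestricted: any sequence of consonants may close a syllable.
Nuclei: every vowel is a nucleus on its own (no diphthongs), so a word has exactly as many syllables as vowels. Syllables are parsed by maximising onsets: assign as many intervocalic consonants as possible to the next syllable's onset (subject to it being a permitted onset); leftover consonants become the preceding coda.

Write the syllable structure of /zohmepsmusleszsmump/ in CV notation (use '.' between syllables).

CVC.CVC.CCV.CCVCC.CCVCC

Nuclei (vowels): o, e, u, e, u → 5 syllables.
σ1/σ2 boundary: /hm/; trying suffixes from longest down, /m/ is the first permitted one, so coda /h/ | onset /m/.
σ2/σ3 boundary: cluster /psm/ — the longest permitted-onset suffix is /sm/; onset = /sm/, preceding coda = /p/.
σ3/σ4 boundary: cluster /sl/ — /sl/ is itself a permitted onset, so the whole cluster goes right; preceding coda = ∅.
σ4/σ5 boundary: /szsm/ splits as /sz/ + /sm/ (/sm/ is the longest suffix that is a licit onset).
Putting it together: zoh.mep.smu.slesz.smump.
Mapping each syllable to C/V: /zoh/ → CVC, /mep/ → CVC, /smu/ → CCV, /slesz/ → CCVCC, /smump/ → CCVCC.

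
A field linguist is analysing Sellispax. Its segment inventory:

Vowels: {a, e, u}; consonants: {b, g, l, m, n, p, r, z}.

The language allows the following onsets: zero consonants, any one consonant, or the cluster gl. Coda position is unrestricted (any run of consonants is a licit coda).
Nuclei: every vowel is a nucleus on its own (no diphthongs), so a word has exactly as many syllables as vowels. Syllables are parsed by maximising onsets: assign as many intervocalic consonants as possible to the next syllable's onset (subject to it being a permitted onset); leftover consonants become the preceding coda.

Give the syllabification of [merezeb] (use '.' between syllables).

The vowels are e, e, e — 3 nuclei, so 3 syllables.
/e…e/ gap (V1→V2): /r/ → onset of the next syllable (single consonants are always licit onsets).
/e…e/ gap (V2→V3): /z/ → onset of the next syllable (single consonants are always licit onsets).

me.re.zeb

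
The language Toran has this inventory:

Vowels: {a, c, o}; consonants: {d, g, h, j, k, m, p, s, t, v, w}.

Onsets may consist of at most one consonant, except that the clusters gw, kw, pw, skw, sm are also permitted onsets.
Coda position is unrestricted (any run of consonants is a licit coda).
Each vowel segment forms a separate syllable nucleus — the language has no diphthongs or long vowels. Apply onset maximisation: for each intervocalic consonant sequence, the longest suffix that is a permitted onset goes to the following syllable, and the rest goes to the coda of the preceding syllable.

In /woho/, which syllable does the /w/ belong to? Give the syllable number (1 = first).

1

Vowels present: o, o; each is a nucleus, giving 2 syllables.
Between /o/ (V1) and /o/ (V2): /h/ is a single consonant, so it becomes the next onset.
Result: wo.ho.
The /w/ is in the onset of syllable 1 (/wo/).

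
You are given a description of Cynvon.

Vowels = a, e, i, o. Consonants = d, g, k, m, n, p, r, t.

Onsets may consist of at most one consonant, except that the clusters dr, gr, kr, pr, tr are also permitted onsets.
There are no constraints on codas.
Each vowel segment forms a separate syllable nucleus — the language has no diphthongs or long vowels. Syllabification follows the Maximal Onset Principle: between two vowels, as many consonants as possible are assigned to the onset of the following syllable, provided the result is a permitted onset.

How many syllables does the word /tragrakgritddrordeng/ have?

Vowels present: a, a, i, o, e; each is a nucleus, giving 5 syllables.

5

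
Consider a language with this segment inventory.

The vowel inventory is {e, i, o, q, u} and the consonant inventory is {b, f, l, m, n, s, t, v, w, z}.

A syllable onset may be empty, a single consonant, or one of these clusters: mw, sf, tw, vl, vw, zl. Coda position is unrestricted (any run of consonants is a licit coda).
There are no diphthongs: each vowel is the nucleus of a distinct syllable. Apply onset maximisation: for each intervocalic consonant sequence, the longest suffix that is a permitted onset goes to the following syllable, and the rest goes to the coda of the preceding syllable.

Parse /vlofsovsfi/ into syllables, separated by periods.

vlof.sov.sfi

The vowels are o, o, i — 3 nuclei, so 3 syllables.
σ1/σ2 boundary: /fs/; trying suffixes from longest down, /s/ is the first permitted one, so coda /f/ | onset /s/.
σ2/σ3 boundary: /vsf/; trying suffixes from longest down, /sf/ is the first permitted one, so coda /v/ | onset /sf/.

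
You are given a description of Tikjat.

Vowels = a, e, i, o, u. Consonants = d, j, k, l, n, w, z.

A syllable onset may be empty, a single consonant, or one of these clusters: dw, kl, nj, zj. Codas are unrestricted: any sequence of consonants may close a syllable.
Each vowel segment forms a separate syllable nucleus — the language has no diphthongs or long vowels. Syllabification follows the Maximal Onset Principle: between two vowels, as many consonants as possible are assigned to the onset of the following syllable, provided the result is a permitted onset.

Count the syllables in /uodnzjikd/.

Nuclei (vowels): u, o, i → 3 syllables.

3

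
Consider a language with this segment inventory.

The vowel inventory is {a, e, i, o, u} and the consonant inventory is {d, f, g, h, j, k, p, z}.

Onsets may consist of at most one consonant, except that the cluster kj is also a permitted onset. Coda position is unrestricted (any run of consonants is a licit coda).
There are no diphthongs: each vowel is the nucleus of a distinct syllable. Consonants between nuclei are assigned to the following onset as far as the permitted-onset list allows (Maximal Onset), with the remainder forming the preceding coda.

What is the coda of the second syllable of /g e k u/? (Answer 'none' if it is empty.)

Vowels present: e, u; each is a nucleus, giving 2 syllables.
σ1/σ2 boundary: just /k/ — single C goes to the following onset.
Putting it together: ge.ku.
Syllable 2 is /ku/: onset /k/, nucleus /u/, coda ∅.

none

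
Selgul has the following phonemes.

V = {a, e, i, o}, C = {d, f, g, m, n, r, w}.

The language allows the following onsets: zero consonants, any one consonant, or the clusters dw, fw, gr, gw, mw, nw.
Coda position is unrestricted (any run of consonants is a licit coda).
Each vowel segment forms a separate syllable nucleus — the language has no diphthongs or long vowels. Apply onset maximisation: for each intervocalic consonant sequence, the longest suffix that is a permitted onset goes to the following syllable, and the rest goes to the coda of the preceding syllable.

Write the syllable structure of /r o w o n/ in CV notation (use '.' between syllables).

The vowels are o, o — 2 nuclei, so 2 syllables.
V1 /o/ – V2 /o/: /w/ is a single consonant, so it becomes the next onset.
So the parse is ro.won.
Mapping each syllable to C/V: /ro/ → CV, /won/ → CVC.

CV.CVC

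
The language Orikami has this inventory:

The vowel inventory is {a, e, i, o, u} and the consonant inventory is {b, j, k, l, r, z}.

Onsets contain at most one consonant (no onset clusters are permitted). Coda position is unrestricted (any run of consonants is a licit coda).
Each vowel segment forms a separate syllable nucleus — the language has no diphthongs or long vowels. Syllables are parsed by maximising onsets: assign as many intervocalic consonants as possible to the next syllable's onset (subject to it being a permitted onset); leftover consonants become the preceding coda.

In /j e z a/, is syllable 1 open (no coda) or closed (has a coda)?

Nuclei (vowels): e, a → 2 syllables.
V1 /e/ – V2 /a/: just /z/ — single C goes to the following onset.
Putting it together: je.za.
Syllable 1 is /je/; it ends in its nucleus with no coda, so it is open.

open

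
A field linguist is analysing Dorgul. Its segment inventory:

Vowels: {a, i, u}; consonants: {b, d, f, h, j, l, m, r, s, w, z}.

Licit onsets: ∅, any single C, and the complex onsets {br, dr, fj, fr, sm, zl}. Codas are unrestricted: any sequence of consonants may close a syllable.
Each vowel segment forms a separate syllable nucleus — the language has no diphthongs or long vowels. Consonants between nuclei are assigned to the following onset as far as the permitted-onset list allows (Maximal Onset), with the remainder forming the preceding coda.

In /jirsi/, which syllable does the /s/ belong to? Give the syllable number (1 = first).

2

Vowels present: i, i; each is a nucleus, giving 2 syllables.
Between /i/ (V1) and /i/ (V2): cluster /rs/ — the longest permitted-onset suffix is /s/; onset = /s/, preceding coda = /r/.
So the parse is jir.si.
The /s/ is in the onset of syllable 2 (/si/).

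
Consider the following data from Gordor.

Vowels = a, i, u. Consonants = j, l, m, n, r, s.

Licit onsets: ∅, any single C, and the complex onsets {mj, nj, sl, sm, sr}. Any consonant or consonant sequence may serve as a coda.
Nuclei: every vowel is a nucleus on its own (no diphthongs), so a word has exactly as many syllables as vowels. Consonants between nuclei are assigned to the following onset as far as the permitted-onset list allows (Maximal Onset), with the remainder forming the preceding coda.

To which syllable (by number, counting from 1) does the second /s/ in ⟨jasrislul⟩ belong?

Nuclei (vowels): a, i, u → 3 syllables.
σ1/σ2 boundary: /sr/ — entire cluster is a permitted onset → onset /sr/, coda ∅.
σ2/σ3 boundary: /sl/ is a licit onset in full, so it all attaches to the next syllable.
Syllabification: ja.sri.slul.
The second /s/ is in the onset of syllable 3 (/slul/).

3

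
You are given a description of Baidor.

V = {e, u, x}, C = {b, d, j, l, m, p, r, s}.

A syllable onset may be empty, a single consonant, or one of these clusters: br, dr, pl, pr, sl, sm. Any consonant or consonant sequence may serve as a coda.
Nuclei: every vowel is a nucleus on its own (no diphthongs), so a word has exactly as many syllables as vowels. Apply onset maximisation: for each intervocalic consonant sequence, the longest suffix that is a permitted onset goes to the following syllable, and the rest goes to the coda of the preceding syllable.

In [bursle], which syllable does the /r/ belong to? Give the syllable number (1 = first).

1

Vowels present: u, e; each is a nucleus, giving 2 syllables.
V1 /u/ – V2 /e/: /rsl/ — longest licit onset from the right is /sl/, leaving /r/ as coda.
Syllabification: bur.sle.
The /r/ is in the coda of syllable 1 (/bur/).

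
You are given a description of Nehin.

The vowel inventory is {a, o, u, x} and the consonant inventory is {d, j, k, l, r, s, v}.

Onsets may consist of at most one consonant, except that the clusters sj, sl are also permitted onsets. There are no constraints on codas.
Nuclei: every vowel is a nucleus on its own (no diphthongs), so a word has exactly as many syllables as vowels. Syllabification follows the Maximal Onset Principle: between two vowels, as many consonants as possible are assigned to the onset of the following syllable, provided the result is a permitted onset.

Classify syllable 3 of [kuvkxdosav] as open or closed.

open

Nuclei (vowels): u, x, o, a → 4 syllables.
σ1/σ2 boundary: cluster /vk/ — the longest permitted-onset suffix is /k/; onset = /k/, preceding coda = /v/.
σ2/σ3 boundary: just /d/ — single C goes to the following onset.
σ3/σ4 boundary: just /s/ — single C goes to the following onset.
Syllabification: kuv.kx.do.sav.
Syllable 3 is /do/; it ends in its nucleus with no coda, so it is open.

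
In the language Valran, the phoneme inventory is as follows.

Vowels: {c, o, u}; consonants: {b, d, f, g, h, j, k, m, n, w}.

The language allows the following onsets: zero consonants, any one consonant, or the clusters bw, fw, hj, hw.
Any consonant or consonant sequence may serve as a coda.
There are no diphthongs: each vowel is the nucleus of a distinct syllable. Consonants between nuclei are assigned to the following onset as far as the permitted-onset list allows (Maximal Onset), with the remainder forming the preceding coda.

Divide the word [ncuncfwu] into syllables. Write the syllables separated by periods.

Vowels present: c, u, c, u; each is a nucleus, giving 4 syllables.
V1 /c/ – V2 /u/: hiatus — the boundary sits between the two vowels.
V2 /u/ – V3 /c/: /n/ is a single consonant, so it becomes the next onset.
V3 /c/ – V4 /u/: cluster /fw/ — /fw/ is itself a permitted onset, so the whole cluster goes right; preceding coda = ∅.

nc.u.nc.fwu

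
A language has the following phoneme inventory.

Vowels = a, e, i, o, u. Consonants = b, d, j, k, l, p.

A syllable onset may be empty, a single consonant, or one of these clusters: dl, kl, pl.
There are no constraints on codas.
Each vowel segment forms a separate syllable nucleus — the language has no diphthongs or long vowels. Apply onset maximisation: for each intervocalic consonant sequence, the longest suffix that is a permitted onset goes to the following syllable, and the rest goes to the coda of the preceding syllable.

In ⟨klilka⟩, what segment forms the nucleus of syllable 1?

i

Vowels present: i, a; each is a nucleus, giving 2 syllables.
The first nucleus (vowel 1 from the left) is /i/.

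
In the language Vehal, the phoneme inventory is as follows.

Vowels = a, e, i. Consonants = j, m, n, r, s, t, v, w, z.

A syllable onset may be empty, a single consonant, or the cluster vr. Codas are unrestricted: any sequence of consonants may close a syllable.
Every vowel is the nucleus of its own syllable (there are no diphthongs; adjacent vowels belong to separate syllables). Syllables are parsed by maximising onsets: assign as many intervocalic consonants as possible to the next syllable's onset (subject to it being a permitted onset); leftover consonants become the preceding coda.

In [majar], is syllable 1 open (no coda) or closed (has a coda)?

open

Vowels present: a, a; each is a nucleus, giving 2 syllables.
σ1/σ2 boundary: /j/ is a single consonant, so it becomes the next onset.
Putting it together: ma.jar.
Syllable 1 is /ma/; it ends in its nucleus with no coda, so it is open.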